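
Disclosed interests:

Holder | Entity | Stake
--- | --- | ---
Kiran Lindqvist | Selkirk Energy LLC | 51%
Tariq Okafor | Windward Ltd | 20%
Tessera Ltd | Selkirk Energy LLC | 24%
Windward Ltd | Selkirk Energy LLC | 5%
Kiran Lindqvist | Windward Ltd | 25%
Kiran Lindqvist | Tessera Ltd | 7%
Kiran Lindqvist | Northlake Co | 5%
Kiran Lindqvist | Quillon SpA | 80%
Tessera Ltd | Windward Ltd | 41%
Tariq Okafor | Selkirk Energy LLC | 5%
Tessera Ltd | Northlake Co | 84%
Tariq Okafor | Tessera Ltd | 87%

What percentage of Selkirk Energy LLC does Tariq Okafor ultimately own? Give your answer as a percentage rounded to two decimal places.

Tariq reaches Selkirk along 4 paths.
Via Tessera: 87% × 24% = 20.88%.
Direct stake: 5% = 5%.
Via Windward: 20% × 5% = 1%.
Via Tessera → Windward: 87% × 41% × 5% = 1.7835%.
Total: 20.88% + 5% + 1% + 1.7835% = 28.6635%.
Rounded: 28.66%.

28.66%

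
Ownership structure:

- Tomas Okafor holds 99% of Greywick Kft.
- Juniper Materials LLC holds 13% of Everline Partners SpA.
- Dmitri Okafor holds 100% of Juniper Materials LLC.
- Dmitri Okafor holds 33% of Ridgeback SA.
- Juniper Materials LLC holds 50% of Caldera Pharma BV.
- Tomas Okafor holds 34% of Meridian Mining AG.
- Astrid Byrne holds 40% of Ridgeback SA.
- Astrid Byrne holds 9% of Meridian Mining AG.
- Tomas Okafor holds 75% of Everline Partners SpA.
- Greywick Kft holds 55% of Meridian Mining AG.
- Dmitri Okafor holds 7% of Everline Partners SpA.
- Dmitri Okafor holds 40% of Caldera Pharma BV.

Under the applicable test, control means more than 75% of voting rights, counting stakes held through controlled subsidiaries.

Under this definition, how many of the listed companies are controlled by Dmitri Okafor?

2

Dmitri holds 100% of Juniper, so Dmitri controls Juniper.
Juniper and Dmitri together hold 50% + 40% = 90% of Caldera, so Dmitri controls Caldera.
No other company's threshold is met.
Dmitri controls 2 companies.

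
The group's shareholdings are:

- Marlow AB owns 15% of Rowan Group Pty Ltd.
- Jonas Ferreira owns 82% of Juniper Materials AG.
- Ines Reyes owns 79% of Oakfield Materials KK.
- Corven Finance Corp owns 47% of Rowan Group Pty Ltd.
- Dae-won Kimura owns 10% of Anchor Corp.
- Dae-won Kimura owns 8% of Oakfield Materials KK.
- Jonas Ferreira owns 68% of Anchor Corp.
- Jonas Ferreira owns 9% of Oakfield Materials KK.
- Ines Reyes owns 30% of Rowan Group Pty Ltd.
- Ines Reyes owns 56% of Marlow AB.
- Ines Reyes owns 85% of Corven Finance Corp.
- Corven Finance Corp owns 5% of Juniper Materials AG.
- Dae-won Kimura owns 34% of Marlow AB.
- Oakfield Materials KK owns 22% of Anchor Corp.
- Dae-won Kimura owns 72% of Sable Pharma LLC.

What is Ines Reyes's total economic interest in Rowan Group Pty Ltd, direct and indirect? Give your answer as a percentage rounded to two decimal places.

78.35%

Ines reaches Rowan along 3 paths.
Via Marlow: 56% × 15% = 8.4%.
Via Corven: 85% × 47% = 39.95%.
Direct stake: 30% = 30%.
Total: 8.4% + 39.95% + 30% = 78.35%.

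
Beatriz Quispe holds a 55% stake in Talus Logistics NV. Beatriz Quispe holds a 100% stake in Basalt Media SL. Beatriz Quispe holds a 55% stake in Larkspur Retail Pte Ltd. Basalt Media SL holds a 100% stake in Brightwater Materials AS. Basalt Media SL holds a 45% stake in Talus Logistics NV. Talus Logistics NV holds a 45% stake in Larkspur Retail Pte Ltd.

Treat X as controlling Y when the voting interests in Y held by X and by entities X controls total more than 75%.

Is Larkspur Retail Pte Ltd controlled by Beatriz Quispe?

Beatriz holds 100% of Basalt, so Beatriz controls Basalt.
Beatriz and Basalt together hold 55% + 45% = 100% of Talus, so Beatriz controls Talus.
Beatriz and Talus together hold 55% + 45% = 100% of Larkspur, so Beatriz controls Larkspur.

Yes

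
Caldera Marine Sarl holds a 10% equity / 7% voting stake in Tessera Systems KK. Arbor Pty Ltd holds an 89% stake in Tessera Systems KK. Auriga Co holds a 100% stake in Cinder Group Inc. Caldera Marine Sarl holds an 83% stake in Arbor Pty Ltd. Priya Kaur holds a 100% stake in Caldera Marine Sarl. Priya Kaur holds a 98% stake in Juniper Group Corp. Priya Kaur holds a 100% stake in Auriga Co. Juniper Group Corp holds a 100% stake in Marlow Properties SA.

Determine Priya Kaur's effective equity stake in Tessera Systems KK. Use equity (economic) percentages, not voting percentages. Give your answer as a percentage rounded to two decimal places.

Priya reaches Tessera along 2 paths.
Via Caldera → Arbor: 100% × 83% × 89% = 73.87%.
Via Caldera: 100% × 10% = 10%.
Total: 73.87% + 10% = 83.87%.

83.87%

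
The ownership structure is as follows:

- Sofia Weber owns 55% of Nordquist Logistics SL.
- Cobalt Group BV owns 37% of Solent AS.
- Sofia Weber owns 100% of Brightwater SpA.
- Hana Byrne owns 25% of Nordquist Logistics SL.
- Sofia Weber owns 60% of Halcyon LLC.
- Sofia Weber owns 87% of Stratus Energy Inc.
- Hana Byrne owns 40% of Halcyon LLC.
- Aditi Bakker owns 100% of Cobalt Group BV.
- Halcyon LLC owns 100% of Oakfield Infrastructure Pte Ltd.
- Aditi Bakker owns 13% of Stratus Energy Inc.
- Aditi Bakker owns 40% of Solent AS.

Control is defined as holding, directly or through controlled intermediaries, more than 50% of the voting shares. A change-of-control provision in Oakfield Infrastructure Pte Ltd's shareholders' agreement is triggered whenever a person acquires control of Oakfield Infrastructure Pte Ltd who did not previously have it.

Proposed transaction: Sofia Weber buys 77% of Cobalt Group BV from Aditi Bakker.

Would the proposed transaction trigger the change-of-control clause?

The purchase adds only to Sofia's holdings (Aditi's stake shrinks), so Sofia is the only person who could newly come to control Oakfield.
Sofia holds 60% of Halcyon, so Sofia controls Halcyon.
Halcyon holds 100% of Oakfield, so Sofia controls Oakfield.
So Sofia already controls Oakfield before the transaction.
After the purchase, Sofia holds 77% of Cobalt directly, and Aditi's stake falls to 23%.
Sofia controlled Oakfield already, so this is not a new person acquiring control; every other person's position is unchanged or reduced.
No new person acquires control, so the clause is not triggered.

No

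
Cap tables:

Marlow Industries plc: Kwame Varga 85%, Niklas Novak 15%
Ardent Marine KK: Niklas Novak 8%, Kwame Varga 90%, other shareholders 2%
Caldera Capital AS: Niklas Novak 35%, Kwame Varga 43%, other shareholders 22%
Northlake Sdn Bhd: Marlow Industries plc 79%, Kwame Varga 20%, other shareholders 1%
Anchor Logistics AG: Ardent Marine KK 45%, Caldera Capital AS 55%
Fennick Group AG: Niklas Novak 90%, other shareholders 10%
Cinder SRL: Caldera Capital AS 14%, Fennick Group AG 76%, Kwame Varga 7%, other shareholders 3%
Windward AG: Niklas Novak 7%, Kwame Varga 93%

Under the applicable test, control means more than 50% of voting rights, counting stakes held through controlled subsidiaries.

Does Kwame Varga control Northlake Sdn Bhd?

Yes

Kwame holds 85% of Marlow, so Kwame controls Marlow.
Marlow and Kwame together hold 79% + 20% = 99% of Northlake, so Kwame controls Northlake.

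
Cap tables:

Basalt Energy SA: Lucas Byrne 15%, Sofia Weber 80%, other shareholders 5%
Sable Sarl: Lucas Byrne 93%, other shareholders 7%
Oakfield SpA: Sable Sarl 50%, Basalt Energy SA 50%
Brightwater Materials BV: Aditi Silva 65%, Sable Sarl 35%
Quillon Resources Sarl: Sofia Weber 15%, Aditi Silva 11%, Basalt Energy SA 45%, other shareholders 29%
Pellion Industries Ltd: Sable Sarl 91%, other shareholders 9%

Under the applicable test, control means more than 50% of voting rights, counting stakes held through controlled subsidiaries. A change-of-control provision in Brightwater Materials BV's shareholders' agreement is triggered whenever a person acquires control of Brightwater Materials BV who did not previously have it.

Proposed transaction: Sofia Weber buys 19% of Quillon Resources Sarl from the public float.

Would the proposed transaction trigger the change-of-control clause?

No

The purchase changes only Sofia's holdings, so Sofia is the only person who could newly come to control Brightwater.
Sofia holds 80% of Basalt, so Sofia controls Basalt.
Sofia and Basalt together hold 15% + 45% = 60% of Quillon, so Sofia controls Quillon.
Neither Sofia nor any entity Sofia controls holds any voting interest in Brightwater.
So before the transaction, Sofia does not control Brightwater.
After the purchase, Sofia's direct stake in Quillon rises to 15% + 19% = 34%.
Sofia and Basalt together hold 34% + 45% = 79% of Quillon, so Sofia controls Quillon.
After the transaction, neither Sofia nor any entity Sofia controls holds a voting interest in Brightwater, so Sofia still does not control it.
No new person acquires control, so the clause is not triggered.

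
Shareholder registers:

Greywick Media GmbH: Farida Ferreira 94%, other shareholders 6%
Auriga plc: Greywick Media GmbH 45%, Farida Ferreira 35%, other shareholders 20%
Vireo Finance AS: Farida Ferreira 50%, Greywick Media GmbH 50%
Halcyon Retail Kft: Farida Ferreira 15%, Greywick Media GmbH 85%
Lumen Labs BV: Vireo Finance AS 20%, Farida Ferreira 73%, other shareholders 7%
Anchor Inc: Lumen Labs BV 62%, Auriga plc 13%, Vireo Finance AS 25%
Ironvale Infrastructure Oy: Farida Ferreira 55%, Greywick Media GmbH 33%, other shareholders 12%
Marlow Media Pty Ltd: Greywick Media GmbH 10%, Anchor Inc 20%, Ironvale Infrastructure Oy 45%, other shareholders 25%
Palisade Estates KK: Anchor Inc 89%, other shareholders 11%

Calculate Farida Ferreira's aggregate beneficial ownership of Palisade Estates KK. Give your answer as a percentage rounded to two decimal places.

Farida reaches Palisade along 7 paths.
Via Vireo → Lumen → Anchor: 50% × 20% × 62% × 89% = 5.518%.
Via Greywick → Vireo → Lumen → Anchor: 94% × 50% × 20% × 62% × 89% = 5.18692%.
Via Lumen → Anchor: 73% × 62% × 89% = 40.2814%.
Via Greywick → Auriga → Anchor: 94% × 45% × 13% × 89% = 4.89411%.
Via Auriga → Anchor: 35% × 13% × 89% = 4.0495%.
Via Vireo → Anchor: 50% × 25% × 89% = 11.125%.
Via Greywick → Vireo → Anchor: 94% × 50% × 25% × 89% = 10.4575%.
Total: 5.518% + 5.18692% + 40.2814% + 4.89411% + 4.0495% + 11.125% + 10.4575% = 81.51243%.
Rounded: 81.51%.

81.51%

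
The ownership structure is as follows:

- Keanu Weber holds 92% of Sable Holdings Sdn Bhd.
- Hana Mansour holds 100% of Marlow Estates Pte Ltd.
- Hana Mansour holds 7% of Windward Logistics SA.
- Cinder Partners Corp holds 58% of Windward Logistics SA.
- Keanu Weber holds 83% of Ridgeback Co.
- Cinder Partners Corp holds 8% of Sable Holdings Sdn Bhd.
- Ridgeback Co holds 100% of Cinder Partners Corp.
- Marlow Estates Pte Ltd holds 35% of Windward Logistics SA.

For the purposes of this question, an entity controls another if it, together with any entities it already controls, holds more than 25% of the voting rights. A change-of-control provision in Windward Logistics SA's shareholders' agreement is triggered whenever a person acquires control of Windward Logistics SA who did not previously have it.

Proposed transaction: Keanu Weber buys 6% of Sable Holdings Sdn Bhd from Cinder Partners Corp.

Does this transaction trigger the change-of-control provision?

The purchase adds only to Keanu's holdings (Cinder's stake shrinks), so Keanu is the only person who could newly come to control Windward.
Keanu holds 83% of Ridgeback, so Keanu controls Ridgeback.
Ridgeback holds 100% of Cinder, so Keanu controls Cinder.
Cinder holds 58% of Windward, so Keanu controls Windward.
So Keanu already controls Windward before the transaction.
After the purchase, Keanu's direct stake in Sable rises to 92% + 6% = 98%, and Cinder's stake falls to 2%.
Keanu controlled Windward already, so this is not a new person acquiring control; every other person's position is unchanged or reduced.
No new person acquires control, so the clause is not triggered.

No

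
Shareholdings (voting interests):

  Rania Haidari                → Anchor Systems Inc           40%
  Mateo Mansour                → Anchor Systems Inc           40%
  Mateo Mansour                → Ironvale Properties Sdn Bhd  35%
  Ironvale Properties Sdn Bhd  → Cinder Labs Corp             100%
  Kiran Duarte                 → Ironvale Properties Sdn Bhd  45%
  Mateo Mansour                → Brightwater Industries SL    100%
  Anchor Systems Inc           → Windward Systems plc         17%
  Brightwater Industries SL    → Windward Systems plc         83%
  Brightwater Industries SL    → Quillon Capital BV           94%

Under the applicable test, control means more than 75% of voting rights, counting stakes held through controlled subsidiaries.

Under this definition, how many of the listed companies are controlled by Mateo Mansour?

Mateo holds 100% of Brightwater, so Mateo controls Brightwater.
Brightwater holds 94% of Quillon, so Mateo controls Quillon.
Brightwater holds 83% of Windward, so Mateo controls Windward.
No other company's threshold is met.
Mateo controls 3 companies.

3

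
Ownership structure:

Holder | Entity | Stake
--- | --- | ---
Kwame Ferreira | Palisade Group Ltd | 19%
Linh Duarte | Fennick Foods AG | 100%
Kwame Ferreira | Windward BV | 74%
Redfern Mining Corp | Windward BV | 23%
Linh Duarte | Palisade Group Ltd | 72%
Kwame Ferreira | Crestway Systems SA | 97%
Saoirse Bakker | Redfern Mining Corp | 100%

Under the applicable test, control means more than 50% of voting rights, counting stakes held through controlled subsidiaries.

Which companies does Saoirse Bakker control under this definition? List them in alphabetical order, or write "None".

Redfern Mining Corp

Saoirse holds 100% of Redfern, so Saoirse controls Redfern.
No other company's threshold is met.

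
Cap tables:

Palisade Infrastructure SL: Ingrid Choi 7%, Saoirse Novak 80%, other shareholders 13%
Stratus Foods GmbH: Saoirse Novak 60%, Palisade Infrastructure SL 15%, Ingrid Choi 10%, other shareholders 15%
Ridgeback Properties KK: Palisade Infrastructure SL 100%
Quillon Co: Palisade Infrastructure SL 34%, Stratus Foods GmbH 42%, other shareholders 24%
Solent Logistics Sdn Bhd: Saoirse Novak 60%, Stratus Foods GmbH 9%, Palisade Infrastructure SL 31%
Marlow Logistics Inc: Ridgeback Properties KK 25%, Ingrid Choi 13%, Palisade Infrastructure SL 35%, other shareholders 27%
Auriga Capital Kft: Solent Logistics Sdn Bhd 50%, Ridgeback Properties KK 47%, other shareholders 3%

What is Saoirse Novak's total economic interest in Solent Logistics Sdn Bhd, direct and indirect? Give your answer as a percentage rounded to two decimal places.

Saoirse reaches Solent along 4 paths.
Direct stake: 60% = 60%.
Via Stratus: 60% × 9% = 5.4%.
Via Palisade → Stratus: 80% × 15% × 9% = 1.08%.
Via Palisade: 80% × 31% = 24.8%.
Total: 60% + 5.4% + 1.08% + 24.8% = 91.28%.

91.28%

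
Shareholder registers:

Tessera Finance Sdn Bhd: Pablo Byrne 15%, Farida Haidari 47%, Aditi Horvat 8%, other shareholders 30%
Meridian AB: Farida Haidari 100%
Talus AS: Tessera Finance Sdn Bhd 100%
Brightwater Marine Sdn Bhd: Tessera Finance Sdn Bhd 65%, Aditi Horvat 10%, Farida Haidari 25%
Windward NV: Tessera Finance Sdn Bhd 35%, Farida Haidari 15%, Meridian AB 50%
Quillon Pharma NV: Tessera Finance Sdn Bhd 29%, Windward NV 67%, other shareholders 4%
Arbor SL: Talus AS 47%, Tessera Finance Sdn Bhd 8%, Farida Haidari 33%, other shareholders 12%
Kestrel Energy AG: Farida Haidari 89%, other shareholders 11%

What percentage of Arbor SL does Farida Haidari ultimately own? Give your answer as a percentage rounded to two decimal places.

Farida reaches Arbor along 3 paths.
Via Tessera → Talus: 47% × 100% × 47% = 22.09%.
Via Tessera: 47% × 8% = 3.76%.
Direct stake: 33% = 33%.
Total: 22.09% + 3.76% + 33% = 58.85%.

58.85%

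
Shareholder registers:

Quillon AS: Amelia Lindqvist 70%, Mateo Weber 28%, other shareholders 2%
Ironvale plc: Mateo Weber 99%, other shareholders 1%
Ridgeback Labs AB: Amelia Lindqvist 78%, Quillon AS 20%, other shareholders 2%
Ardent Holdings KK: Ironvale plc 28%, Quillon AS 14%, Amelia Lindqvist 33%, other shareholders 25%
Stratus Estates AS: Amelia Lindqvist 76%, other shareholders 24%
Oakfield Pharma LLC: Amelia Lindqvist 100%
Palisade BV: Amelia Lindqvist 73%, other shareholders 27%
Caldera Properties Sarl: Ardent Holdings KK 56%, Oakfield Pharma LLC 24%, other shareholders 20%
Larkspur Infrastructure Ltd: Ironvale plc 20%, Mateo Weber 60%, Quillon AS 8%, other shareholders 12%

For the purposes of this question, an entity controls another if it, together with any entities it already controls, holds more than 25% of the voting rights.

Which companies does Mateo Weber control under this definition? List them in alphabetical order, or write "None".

Ardent Holdings KK, Caldera Properties Sarl, Ironvale plc, Larkspur Infrastructure Ltd, Quillon AS

Mateo holds 28% of Quillon, so Mateo controls Quillon.
Mateo holds 99% of Ironvale, so Mateo controls Ironvale.
Ironvale and Quillon together hold 28% + 14% = 42% of Ardent, so Mateo controls Ardent.
Ardent holds 56% of Caldera, so Mateo controls Caldera.
Ironvale and Mateo and Quillon together hold 20% + 60% + 8% = 88% of Larkspur, so Mateo controls Larkspur.
No other company's threshold is met.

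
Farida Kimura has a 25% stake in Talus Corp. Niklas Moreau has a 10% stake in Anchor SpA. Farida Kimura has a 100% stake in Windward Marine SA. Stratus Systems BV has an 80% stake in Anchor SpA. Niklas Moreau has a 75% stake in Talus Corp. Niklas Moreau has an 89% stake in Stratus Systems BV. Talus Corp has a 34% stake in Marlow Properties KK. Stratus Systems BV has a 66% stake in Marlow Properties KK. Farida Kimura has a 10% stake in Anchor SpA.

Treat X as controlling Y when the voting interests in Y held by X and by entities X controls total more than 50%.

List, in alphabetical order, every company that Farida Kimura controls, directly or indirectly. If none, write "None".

Windward Marine SA

Farida holds 100% of Windward, so Farida controls Windward.
No other company's threshold is met.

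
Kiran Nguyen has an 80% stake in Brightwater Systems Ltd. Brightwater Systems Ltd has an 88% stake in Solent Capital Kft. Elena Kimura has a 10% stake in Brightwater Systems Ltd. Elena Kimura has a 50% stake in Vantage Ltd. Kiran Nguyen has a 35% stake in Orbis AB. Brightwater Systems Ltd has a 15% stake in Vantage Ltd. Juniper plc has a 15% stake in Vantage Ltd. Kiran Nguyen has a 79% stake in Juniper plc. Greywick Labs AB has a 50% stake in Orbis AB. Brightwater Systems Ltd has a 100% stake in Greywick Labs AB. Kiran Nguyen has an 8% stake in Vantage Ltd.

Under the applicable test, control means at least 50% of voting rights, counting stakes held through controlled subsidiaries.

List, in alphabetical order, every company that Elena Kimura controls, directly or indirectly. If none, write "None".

Vantage Ltd

Elena holds 50% of Vantage, so Elena controls Vantage.
No other company's threshold is met.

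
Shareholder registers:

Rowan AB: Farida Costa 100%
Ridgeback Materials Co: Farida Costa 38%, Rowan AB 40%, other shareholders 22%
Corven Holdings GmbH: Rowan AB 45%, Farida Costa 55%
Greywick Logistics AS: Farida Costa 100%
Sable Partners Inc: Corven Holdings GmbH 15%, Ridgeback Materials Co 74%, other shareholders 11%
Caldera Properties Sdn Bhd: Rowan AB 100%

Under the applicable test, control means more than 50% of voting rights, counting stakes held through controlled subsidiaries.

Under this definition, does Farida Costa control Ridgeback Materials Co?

Farida holds 100% of Rowan, so Farida controls Rowan.
Farida and Rowan together hold 38% + 40% = 78% of Ridgeback, so Farida controls Ridgeback.

Yes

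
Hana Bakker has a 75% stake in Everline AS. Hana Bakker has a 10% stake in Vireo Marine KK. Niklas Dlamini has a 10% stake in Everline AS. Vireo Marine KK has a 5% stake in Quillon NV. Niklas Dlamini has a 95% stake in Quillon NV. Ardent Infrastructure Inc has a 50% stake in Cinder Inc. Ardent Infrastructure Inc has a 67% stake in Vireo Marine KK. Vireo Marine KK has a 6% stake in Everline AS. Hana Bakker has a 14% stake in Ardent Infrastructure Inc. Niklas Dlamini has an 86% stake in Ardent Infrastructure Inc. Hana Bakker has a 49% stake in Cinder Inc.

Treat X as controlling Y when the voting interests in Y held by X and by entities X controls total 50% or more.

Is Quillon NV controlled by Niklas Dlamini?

Yes

Niklas holds 86% of Ardent, so Niklas controls Ardent.
Ardent holds 67% of Vireo, so Niklas controls Vireo.
Vireo and Niklas together hold 5% + 95% = 100% of Quillon, so Niklas controls Quillon.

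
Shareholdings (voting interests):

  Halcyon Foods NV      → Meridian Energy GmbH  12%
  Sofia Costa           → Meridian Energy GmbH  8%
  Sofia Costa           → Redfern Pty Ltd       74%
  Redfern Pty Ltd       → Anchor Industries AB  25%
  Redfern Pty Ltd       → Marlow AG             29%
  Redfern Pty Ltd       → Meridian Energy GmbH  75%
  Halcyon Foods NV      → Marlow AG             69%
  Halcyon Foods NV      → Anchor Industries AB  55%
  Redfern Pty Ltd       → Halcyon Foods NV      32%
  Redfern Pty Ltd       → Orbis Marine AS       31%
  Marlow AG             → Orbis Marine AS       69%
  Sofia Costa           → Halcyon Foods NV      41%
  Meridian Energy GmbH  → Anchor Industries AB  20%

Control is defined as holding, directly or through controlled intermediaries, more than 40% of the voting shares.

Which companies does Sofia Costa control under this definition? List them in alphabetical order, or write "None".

Anchor Industries AB, Halcyon Foods NV, Marlow AG, Meridian Energy GmbH, Orbis Marine AS, Redfern Pty Ltd

Sofia holds 74% of Redfern, so Sofia controls Redfern.
Sofia and Redfern together hold 41% + 32% = 73% of Halcyon, so Sofia controls Halcyon.
Sofia and Halcyon and Redfern together hold 8% + 12% + 75% = 95% of Meridian, so Sofia controls Meridian.
Redfern and Halcyon together hold 29% + 69% = 98% of Marlow, so Sofia controls Marlow.
Marlow and Redfern together hold 69% + 31% = 100% of Orbis, so Sofia controls Orbis.
Halcyon and Redfern and Meridian together hold 55% + 25% + 20% = 100% of Anchor, so Sofia controls Anchor.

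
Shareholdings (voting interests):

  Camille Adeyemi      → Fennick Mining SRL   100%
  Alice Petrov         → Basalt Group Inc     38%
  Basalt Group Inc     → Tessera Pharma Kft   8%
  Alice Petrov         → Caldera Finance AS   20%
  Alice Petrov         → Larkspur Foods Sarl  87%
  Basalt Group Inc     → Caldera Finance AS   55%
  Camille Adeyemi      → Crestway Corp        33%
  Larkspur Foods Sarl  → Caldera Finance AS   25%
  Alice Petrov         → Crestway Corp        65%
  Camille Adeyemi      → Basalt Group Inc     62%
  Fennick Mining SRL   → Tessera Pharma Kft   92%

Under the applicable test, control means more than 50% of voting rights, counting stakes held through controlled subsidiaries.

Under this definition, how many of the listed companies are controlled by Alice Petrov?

2

Alice holds 65% of Crestway, so Alice controls Crestway.
Alice holds 87% of Larkspur, so Alice controls Larkspur.
No other company's threshold is met.
Alice controls 2 companies.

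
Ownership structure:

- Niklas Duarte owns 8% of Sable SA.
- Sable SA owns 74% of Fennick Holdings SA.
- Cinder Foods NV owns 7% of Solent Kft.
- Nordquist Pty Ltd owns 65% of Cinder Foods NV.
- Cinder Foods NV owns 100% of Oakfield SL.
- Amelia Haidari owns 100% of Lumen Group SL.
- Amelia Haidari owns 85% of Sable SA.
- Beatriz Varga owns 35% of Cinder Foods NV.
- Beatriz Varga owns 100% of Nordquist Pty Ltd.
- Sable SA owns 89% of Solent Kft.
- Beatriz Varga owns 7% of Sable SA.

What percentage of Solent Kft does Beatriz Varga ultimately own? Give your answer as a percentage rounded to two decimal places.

Beatriz reaches Solent along 3 paths.
Via Sable: 7% × 89% = 6.23%.
Via Cinder: 35% × 7% = 2.45%.
Via Nordquist → Cinder: 100% × 65% × 7% = 4.55%.
Total: 6.23% + 2.45% + 4.55% = 13.23%.

13.23%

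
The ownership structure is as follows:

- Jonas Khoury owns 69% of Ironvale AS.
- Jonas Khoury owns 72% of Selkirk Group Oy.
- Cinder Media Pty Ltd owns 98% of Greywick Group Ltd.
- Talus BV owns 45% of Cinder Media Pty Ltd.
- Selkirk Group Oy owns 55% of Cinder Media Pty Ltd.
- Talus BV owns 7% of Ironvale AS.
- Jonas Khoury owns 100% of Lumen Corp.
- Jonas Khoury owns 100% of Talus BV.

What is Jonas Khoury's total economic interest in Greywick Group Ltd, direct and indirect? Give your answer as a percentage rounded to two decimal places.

Jonas reaches Greywick along 2 paths.
Via Selkirk → Cinder: 72% × 55% × 98% = 38.808%.
Via Talus → Cinder: 100% × 45% × 98% = 44.1%.
Total: 38.808% + 44.1% = 82.908%.
Rounded: 82.91%.

82.91%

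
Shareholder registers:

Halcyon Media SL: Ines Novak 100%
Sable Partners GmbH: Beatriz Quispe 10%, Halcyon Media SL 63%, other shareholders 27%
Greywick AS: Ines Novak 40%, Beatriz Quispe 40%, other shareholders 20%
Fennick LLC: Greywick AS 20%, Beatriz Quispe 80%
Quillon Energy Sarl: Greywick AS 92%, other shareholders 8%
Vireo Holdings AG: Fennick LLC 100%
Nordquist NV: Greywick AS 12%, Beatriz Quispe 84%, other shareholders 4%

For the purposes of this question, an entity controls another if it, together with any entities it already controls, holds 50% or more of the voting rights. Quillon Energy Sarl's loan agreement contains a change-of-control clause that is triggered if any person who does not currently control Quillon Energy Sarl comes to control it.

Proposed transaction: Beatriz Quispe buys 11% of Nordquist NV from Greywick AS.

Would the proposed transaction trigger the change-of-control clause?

No

The purchase adds only to Beatriz's holdings (Greywick's stake shrinks), so Beatriz is the only person who could newly come to control Quillon.
Beatriz holds 80% of Fennick, so Beatriz controls Fennick.
Fennick holds 100% of Vireo, so Beatriz controls Vireo.
Beatriz holds 84% of Nordquist, so Beatriz controls Nordquist.
Neither Beatriz nor any entity Beatriz controls holds any voting interest in Quillon.
So before the transaction, Beatriz does not control Quillon.
After the purchase, Beatriz's direct stake in Nordquist rises to 84% + 11% = 95%, and Greywick's stake falls to 1%.
Beatriz holds 95% of Nordquist, so Beatriz controls Nordquist.
After the transaction, neither Beatriz nor any entity Beatriz controls holds a voting interest in Quillon, so Beatriz still does not control it.
No new person acquires control, so the clause is not triggered.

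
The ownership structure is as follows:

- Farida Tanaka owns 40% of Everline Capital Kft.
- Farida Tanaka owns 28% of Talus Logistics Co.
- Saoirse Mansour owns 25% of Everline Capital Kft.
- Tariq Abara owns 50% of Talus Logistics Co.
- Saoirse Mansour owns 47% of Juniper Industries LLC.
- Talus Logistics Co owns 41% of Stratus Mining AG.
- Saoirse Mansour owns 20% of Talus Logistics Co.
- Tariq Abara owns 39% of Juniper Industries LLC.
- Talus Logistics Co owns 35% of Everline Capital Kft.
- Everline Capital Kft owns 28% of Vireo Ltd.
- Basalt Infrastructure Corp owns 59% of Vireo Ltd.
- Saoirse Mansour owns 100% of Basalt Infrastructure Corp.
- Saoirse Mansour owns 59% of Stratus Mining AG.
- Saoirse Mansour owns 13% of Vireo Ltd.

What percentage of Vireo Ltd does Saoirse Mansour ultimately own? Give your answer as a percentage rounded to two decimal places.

Saoirse reaches Vireo along 4 paths.
Via Basalt: 100% × 59% = 59%.
Direct stake: 13% = 13%.
Via Everline: 25% × 28% = 7%.
Via Talus → Everline: 20% × 35% × 28% = 1.96%.
Total: 59% + 13% + 7% + 1.96% = 80.96%.

80.96%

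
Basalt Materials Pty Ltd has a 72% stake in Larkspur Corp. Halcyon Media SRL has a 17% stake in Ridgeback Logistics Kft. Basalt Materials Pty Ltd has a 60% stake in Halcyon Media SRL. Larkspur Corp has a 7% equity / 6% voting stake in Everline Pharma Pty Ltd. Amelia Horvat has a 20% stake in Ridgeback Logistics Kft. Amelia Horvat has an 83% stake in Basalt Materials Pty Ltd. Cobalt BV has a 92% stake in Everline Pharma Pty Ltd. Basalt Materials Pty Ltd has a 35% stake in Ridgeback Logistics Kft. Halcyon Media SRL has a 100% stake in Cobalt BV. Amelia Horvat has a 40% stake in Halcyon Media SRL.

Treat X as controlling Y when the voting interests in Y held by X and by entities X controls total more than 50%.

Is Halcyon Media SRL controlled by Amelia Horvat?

Amelia holds 83% of Basalt, so Amelia controls Basalt.
Basalt and Amelia together hold 60% + 40% = 100% of Halcyon, so Amelia controls Halcyon.

Yes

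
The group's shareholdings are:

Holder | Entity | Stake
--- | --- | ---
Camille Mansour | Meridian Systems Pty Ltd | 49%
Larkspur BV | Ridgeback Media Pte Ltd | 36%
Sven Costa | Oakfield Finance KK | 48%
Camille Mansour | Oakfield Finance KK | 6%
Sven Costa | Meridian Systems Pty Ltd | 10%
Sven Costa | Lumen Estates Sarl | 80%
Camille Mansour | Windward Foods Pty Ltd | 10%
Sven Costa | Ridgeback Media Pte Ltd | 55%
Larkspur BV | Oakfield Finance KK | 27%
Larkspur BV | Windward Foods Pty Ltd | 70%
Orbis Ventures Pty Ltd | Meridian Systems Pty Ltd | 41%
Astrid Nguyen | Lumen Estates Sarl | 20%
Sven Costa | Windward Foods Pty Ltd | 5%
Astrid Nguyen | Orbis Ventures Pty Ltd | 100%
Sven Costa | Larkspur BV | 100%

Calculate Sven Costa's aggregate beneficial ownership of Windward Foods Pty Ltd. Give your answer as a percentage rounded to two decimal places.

Sven reaches Windward along 2 paths.
Via Larkspur: 100% × 70% = 70%.
Direct stake: 5% = 5%.
Total: 70% + 5% = 75%.
Rounded: 75.00%.

75.00%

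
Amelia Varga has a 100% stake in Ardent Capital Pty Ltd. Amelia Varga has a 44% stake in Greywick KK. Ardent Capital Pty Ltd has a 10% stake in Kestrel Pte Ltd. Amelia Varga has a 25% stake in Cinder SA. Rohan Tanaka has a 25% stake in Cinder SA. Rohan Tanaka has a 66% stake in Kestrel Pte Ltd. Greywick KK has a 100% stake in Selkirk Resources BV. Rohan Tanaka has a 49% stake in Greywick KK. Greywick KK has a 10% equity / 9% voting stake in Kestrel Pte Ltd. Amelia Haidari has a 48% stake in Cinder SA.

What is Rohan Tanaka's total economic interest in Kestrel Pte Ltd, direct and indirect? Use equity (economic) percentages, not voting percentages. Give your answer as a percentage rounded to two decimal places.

70.90%

Rohan reaches Kestrel along 2 paths.
Direct stake: 66% = 66%.
Via Greywick: 49% × 10% = 4.9%.
Total: 66% + 4.9% = 70.9%.
Rounded: 70.90%.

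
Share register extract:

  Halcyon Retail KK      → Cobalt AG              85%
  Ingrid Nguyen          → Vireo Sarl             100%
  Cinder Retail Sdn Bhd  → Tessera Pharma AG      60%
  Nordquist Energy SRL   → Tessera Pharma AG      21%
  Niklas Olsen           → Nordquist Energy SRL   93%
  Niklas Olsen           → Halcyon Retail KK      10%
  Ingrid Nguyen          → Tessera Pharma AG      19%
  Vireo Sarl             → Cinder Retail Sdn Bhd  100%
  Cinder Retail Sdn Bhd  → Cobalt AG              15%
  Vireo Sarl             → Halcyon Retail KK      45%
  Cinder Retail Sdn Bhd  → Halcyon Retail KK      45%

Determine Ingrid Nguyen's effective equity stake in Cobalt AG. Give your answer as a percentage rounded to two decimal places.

91.50%

Ingrid reaches Cobalt along 3 paths.
Via Vireo → Cinder: 100% × 100% × 15% = 15%.
Via Vireo → Halcyon: 100% × 45% × 85% = 38.25%.
Via Vireo → Cinder → Halcyon: 100% × 100% × 45% × 85% = 38.25%.
Total: 15% + 38.25% + 38.25% = 91.5%.
Rounded: 91.50%.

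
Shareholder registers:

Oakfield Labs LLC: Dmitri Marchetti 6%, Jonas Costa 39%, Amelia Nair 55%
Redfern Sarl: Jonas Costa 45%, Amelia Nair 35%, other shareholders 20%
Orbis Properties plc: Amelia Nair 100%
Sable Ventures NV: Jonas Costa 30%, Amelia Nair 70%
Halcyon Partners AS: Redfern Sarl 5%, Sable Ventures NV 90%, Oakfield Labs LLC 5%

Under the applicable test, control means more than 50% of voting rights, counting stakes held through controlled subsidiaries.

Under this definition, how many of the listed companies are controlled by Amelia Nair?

Amelia holds 55% of Oakfield, so Amelia controls Oakfield.
Amelia holds 100% of Orbis, so Amelia controls Orbis.
Amelia holds 70% of Sable, so Amelia controls Sable.
Sable and Oakfield together hold 90% + 5% = 95% of Halcyon, so Amelia controls Halcyon.
No other company's threshold is met.
Amelia controls 4 companies.

4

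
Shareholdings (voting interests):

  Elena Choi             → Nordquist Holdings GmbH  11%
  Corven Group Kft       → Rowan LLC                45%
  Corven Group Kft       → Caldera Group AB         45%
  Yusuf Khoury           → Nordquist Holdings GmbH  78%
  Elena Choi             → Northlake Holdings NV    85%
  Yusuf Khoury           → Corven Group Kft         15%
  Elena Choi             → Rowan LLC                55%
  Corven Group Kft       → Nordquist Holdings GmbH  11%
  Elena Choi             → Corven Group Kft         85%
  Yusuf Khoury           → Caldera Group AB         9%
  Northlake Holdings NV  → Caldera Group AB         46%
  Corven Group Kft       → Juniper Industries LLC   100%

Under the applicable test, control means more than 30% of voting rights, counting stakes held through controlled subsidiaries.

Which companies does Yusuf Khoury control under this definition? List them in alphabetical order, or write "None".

Nordquist Holdings GmbH

Yusuf holds 78% of Nordquist, so Yusuf controls Nordquist.
No other company's threshold is met.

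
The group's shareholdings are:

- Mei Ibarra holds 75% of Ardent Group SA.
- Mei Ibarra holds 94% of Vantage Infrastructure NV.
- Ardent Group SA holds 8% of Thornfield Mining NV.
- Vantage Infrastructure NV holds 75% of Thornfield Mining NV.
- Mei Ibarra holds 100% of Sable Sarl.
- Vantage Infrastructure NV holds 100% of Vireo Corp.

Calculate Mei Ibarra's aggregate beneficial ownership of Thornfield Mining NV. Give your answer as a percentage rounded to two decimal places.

Mei reaches Thornfield along 2 paths.
Via Vantage: 94% × 75% = 70.5%.
Via Ardent: 75% × 8% = 6%.
Total: 70.5% + 6% = 76.5%.
Rounded: 76.50%.

76.50%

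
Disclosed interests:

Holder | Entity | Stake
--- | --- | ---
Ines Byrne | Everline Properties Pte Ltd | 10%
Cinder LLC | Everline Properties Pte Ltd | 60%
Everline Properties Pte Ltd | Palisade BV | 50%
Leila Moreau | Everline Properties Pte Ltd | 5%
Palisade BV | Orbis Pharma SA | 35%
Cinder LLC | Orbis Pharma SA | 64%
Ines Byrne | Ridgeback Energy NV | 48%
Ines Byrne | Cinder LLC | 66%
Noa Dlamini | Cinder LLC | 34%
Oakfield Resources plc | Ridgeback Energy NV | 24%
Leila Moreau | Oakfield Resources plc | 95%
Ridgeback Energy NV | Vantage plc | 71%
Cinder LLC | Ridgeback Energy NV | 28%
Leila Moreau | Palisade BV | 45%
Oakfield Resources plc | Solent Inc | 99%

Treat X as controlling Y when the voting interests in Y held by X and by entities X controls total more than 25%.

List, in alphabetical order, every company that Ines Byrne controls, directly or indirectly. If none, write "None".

Cinder LLC, Everline Properties Pte Ltd, Orbis Pharma SA, Palisade BV, Ridgeback Energy NV, Vantage plc

Ines holds 66% of Cinder, so Ines controls Cinder.
Cinder and Ines together hold 28% + 48% = 76% of Ridgeback, so Ines controls Ridgeback.
Ines and Cinder together hold 10% + 60% = 70% of Everline, so Ines controls Everline.
Everline holds 50% of Palisade, so Ines controls Palisade.
Ridgeback holds 71% of Vantage, so Ines controls Vantage.
Cinder and Palisade together hold 64% + 35% = 99% of Orbis, so Ines controls Orbis.
No other company's threshold is met.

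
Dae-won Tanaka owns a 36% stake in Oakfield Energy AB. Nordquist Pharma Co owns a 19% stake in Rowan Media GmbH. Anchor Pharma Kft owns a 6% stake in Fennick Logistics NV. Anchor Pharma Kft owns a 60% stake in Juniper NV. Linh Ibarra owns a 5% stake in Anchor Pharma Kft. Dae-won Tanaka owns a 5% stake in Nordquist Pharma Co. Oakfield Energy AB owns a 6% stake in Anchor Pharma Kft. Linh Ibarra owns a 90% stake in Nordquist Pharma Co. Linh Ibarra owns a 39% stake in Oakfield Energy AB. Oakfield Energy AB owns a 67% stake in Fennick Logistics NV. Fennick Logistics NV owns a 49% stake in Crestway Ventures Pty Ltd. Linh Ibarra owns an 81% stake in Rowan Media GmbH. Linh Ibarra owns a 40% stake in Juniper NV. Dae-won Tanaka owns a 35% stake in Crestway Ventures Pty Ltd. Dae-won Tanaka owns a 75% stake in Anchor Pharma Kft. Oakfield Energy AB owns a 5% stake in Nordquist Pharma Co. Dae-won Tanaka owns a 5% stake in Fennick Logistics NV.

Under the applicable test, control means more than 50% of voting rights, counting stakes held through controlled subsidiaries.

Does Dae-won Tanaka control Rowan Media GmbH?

Dae-won holds 75% of Anchor, so Dae-won controls Anchor.
Anchor holds 60% of Juniper, so Dae-won controls Juniper.
Neither Dae-won nor any entity Dae-won controls holds any voting interest in Rowan.
So Dae-won does not control Rowan.

No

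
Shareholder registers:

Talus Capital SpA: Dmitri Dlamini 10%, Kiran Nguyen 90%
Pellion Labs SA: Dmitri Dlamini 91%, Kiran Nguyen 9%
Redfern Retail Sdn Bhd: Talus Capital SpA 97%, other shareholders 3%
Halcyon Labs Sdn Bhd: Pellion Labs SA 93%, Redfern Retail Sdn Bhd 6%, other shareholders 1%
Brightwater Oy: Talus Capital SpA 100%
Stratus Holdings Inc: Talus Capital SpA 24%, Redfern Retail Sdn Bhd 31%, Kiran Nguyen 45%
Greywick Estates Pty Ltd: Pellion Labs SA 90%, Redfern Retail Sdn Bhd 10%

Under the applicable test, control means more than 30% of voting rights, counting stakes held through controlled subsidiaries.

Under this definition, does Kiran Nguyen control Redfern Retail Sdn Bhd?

Kiran holds 90% of Talus, so Kiran controls Talus.
Talus holds 97% of Redfern, so Kiran controls Redfern.

Yes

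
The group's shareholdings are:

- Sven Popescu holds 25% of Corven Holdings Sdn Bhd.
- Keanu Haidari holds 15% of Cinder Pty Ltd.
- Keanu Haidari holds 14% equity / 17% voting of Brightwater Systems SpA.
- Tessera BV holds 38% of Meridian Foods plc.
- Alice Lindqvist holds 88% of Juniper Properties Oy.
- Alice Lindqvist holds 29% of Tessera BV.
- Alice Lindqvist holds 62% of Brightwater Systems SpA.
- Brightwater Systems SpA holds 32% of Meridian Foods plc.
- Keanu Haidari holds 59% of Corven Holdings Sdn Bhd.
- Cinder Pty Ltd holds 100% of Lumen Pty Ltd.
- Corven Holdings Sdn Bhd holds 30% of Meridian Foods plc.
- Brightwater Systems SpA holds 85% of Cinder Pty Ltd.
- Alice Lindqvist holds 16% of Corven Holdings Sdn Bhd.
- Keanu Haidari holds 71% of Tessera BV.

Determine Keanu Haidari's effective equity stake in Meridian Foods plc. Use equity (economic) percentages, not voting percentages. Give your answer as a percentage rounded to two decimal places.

49.16%

Keanu reaches Meridian along 3 paths.
Via Corven: 59% × 30% = 17.7%.
Via Brightwater: 14% × 32% = 4.48%.
Via Tessera: 71% × 38% = 26.98%.
Total: 17.7% + 4.48% + 26.98% = 49.16%.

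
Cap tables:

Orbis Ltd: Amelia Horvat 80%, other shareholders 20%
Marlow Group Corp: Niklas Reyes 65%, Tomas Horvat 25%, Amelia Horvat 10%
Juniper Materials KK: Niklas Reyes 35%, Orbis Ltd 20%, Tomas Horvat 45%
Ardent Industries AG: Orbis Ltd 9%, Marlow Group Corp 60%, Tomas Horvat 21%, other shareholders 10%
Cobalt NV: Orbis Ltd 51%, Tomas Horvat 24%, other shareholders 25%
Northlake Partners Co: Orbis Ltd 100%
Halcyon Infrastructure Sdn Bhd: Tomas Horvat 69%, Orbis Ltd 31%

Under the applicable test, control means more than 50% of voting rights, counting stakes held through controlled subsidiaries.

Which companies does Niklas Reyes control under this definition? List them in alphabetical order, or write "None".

Ardent Industries AG, Marlow Group Corp

Niklas holds 65% of Marlow, so Niklas controls Marlow.
Marlow holds 60% of Ardent, so Niklas controls Ardent.
No other company's threshold is met.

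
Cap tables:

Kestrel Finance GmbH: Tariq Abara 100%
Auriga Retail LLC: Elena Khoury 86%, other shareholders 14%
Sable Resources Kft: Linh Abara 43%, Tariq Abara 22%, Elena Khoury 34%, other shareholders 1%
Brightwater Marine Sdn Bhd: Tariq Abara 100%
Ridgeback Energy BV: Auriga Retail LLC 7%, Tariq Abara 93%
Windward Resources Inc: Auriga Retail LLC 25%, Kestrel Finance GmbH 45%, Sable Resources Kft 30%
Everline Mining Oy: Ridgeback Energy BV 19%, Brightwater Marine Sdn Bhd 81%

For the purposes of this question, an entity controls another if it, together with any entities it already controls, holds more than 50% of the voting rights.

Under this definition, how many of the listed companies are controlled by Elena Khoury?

1

Elena holds 86% of Auriga, so Elena controls Auriga.
No other company's threshold is met.
Elena controls 1 company.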